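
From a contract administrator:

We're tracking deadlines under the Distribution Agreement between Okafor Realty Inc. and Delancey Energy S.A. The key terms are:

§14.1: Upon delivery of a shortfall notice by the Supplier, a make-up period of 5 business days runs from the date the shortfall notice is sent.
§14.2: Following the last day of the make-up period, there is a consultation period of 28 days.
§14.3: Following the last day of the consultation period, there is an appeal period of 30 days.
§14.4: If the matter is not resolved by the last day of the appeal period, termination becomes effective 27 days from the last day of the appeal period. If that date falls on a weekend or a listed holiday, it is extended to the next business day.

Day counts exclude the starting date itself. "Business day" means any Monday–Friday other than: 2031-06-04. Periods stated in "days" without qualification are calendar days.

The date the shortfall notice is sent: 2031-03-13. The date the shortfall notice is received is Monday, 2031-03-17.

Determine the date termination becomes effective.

The last day of the make-up period: counting 5 business days from Thursday, 2031-03-13 (Mar 14, Mar 17, Mar 18, Mar 19, Mar 20, skipping weekends) reaches Thursday, 2031-03-20.
The last day of the consultation period: 28 calendar days after 2031-03-20 is 2031-04-17.
Adding 30 calendar days to 2031-04-17 gives 2031-05-17, which is the last day of the appeal period.
Adding 27 calendar days to 2031-05-17 gives 2031-06-13, which is the date termination becomes effective. 2031-06-13 is a Friday and is not a listed holiday, so no roll-forward applies.

2031-06-13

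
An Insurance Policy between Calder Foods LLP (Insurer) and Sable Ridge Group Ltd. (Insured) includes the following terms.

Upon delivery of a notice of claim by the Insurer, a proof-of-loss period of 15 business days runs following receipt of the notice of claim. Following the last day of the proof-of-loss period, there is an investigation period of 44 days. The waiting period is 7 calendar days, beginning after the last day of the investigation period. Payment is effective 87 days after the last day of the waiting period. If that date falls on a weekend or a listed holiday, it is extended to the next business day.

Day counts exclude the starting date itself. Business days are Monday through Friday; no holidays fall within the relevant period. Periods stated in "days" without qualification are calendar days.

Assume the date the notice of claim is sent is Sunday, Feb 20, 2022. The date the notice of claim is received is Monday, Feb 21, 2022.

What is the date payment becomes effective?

The last day of the proof-of-loss period: counting 15 business days from Monday, Feb 21, 2022 (Feb 22, Feb 23, Feb 24, Feb 25, …, Mar 10, Mar 11, Mar 14, skipping weekends) reaches Monday, Mar 14, 2022.
The last day of the investigation period: 44 calendar days after Mar 14, 2022 is Apr 27, 2022.
Adding 7 calendar days to Apr 27, 2022 gives May 4, 2022, which is the last day of the waiting period.
Adding 87 calendar days to May 4, 2022 gives Jul 30, 2022, which is the date payment becomes effective. That falls on a Saturday, so it rolls to the next business day, Monday, Aug 1, 2022.

Aug 1, 2022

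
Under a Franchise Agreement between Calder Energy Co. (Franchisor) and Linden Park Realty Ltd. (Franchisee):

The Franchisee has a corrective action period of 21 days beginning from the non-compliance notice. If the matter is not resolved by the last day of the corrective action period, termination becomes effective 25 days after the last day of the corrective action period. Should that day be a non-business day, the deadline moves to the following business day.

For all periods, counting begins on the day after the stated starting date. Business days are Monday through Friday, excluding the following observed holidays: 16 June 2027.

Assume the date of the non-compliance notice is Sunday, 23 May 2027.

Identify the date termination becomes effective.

8 July 2027

The last day of the corrective action period: 21 calendar days after 23 May 2027 is 13 June 2027.
The date termination becomes effective: 25 calendar days after 13 June 2027 is 8 July 2027. 8 July 2027 is a Thursday and is not a listed holiday, so no roll-forward applies.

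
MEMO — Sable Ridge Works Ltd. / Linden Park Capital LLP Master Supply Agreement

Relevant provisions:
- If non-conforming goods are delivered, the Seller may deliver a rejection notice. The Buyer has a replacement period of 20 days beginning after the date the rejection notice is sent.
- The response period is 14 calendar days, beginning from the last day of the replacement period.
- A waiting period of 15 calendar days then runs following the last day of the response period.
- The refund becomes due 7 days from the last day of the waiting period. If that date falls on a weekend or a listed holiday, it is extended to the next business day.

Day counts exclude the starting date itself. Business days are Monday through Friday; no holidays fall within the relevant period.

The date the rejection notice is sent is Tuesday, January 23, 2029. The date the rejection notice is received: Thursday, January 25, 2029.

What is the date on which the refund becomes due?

The last day of the replacement period: January 23, 2029 + 20 days = February 12, 2029.
Adding 14 calendar days to February 12, 2029 gives February 26, 2029, which is the last day of the response period.
The last day of the waiting period: February 26, 2029 + 15 days = March 13, 2029.
The date on which the refund becomes due: 7 calendar days after March 13, 2029 is March 20, 2029. March 20, 2029 is a Tuesday, so no roll-forward applies.

March 20, 2029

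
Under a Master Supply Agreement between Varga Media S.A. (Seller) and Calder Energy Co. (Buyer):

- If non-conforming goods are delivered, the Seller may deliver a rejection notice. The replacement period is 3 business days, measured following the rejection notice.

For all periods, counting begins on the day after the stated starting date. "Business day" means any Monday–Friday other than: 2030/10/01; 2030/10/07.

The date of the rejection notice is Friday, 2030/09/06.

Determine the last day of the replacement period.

2030/09/11

The last day of the replacement period: 3 business days after Friday, 2030/09/06, skipping weekends — Sep 9, Sep 10, Sep 11 — lands on Wednesday, 2030/09/11.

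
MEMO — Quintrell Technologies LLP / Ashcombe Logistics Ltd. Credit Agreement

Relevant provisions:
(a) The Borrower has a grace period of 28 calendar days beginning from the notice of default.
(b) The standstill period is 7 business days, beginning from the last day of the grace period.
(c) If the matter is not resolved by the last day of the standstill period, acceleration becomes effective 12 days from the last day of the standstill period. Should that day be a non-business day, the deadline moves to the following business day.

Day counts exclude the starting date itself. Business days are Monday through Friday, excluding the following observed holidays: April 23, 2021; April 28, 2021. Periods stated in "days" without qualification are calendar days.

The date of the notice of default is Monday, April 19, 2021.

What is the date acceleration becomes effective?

June 7, 2021

Adding 28 calendar days to April 19, 2021 gives May 17, 2021, which is the last day of the grace period.
From Monday, May 17, 2021, 7 business days (May 18, May 19, May 20, May 21, May 24, May 25, May 26, skipping weekends) brings us to Wednesday, May 26, 2021, which is the last day of the standstill period.
The date acceleration becomes effective: 12 calendar days after May 26, 2021 is June 7, 2021. June 7, 2021 is a Monday and is not a listed holiday, so no roll-forward applies.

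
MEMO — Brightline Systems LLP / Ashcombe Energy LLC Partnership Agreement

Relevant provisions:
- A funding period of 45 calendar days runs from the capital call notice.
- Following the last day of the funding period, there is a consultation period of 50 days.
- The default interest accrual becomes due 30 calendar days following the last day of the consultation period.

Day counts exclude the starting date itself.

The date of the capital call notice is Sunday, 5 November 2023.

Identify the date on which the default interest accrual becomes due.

Adding 45 calendar days to 5 November 2023 gives 20 December 2023, which is the last day of the funding period.
The last day of the consultation period: 20 December 2023 + 50 days = 8 February 2024.
The date on which the default interest accrual becomes due: 30 calendar days after 8 February 2024 is 9 March 2024.

9 March 2024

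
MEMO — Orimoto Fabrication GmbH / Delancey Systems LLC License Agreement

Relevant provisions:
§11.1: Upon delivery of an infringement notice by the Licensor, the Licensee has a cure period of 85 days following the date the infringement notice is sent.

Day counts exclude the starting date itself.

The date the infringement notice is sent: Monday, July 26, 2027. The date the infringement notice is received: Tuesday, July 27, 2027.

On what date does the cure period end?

Adding 85 calendar days to July 26, 2027 gives October 19, 2027, which is the last day of the cure period.

October 19, 2027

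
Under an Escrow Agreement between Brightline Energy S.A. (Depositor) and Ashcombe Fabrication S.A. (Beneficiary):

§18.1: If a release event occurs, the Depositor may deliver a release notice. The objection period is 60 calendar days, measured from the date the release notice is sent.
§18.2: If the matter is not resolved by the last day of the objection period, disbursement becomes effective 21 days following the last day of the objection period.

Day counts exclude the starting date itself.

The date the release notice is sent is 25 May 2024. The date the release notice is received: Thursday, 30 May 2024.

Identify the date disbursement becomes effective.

Adding 60 calendar days to 25 May 2024 gives 24 July 2024, which is the last day of the objection period.
Adding 21 calendar days to 24 July 2024 gives 14 August 2024, which is the date disbursement becomes effective.

14 August 2024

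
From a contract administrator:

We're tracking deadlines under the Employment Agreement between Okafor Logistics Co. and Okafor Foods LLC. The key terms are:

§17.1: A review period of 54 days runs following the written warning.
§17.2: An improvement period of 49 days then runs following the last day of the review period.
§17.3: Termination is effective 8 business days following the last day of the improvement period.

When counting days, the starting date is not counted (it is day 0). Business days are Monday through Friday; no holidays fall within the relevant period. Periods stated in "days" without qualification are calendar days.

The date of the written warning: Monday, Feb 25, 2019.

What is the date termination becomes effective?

Jun 19, 2019

The last day of the review period: Feb 25, 2019 + 54 days = Apr 20, 2019.
The last day of the improvement period: Apr 20, 2019 + 49 days = Jun 8, 2019.
The date termination becomes effective: counting 8 business days from Saturday, Jun 8, 2019 (Jun 10, Jun 11, Jun 12, Jun 13, Jun 14, Jun 17, Jun 18, Jun 19, skipping weekends) reaches Wednesday, Jun 19, 2019.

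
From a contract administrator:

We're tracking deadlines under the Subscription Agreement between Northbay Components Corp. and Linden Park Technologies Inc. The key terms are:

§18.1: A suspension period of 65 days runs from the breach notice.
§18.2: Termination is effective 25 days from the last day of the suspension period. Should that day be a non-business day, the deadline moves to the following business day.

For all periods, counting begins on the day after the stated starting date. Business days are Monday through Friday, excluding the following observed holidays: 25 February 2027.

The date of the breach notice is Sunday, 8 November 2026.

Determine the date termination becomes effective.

8 February 2027

Adding 65 calendar days to 8 November 2026 gives 12 January 2027, which is the last day of the suspension period.
The date termination becomes effective: 12 January 2027 + 25 days = 6 February 2027. That falls on a Saturday, so it rolls to the next business day, Monday, 8 February 2027.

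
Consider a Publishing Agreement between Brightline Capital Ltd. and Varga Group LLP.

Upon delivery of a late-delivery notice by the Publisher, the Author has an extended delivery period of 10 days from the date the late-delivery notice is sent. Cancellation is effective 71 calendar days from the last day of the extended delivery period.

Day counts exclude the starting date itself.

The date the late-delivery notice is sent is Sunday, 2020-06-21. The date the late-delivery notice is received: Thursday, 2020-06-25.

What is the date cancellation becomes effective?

2020-09-10

The last day of the extended delivery period: 10 calendar days after 2020-06-21 is 2020-07-01.
Adding 71 calendar days to 2020-07-01 gives 2020-09-10, which is the date cancellation becomes effective.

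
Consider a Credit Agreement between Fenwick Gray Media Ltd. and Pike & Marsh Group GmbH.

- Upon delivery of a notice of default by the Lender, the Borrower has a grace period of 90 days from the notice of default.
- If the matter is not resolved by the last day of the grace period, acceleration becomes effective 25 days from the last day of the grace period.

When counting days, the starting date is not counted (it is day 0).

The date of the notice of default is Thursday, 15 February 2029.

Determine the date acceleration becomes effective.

The last day of the grace period: 90 calendar days after 15 February 2029 is 16 May 2029.
Adding 25 calendar days to 16 May 2029 gives 10 June 2029, which is the date acceleration becomes effective.

10 June 2029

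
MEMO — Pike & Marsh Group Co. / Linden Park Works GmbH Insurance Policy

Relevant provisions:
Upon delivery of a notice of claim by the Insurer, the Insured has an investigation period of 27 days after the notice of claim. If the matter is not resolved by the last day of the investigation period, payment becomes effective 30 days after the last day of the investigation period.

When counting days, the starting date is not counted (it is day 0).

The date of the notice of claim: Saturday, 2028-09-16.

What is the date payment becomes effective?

2028-11-12

The last day of the investigation period: 27 calendar days after 2028-09-16 is 2028-10-13.
The date payment becomes effective: 2028-10-13 + 30 days = 2028-11-12.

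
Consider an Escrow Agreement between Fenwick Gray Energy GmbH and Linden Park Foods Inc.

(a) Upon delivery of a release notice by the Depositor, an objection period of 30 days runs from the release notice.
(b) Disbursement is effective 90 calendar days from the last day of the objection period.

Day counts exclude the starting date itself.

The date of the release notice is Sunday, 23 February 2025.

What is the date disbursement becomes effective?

The last day of the objection period: 23 February 2025 + 30 days = 25 March 2025.
The date disbursement becomes effective: 90 calendar days after 25 March 2025 is 23 June 2025.

23 June 2025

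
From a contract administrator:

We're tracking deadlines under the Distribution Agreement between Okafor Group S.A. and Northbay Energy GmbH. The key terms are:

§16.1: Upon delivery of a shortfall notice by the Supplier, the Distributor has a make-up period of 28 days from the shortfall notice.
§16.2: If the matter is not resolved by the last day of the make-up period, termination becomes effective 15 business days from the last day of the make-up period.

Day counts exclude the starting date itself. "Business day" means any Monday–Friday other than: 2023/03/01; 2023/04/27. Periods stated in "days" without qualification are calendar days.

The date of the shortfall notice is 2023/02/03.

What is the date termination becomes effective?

2023/03/24

The last day of the make-up period: 28 calendar days after 2023/02/03 is 2023/03/03.
From Friday, 2023/03/03, 15 business days (Mar 6, Mar 7, Mar 8, Mar 9, …, Mar 22, Mar 23, Mar 24, skipping weekends) brings us to Friday, 2023/03/24, which is the date termination becomes effective.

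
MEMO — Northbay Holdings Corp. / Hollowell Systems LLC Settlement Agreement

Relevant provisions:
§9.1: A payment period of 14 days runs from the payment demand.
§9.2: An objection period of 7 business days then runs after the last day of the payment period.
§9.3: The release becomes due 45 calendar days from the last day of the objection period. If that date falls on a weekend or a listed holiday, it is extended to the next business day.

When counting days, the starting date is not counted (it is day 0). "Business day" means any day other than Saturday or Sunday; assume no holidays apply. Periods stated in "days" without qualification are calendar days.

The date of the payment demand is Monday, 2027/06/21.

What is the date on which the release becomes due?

The last day of the payment period: 2027/06/21 + 14 days = 2027/07/05.
The last day of the objection period: 7 business days after Monday, 2027/07/05, skipping weekends — Jul 6, Jul 7, Jul 8, Jul 9, Jul 12, Jul 13, Jul 14 — lands on Wednesday, 2027/07/14.
Adding 45 calendar days to 2027/07/14 gives 2027/08/28, which is the date on which the release becomes due. That falls on a Saturday, so it rolls to the next business day, Monday, 2027/08/30.

2027/08/30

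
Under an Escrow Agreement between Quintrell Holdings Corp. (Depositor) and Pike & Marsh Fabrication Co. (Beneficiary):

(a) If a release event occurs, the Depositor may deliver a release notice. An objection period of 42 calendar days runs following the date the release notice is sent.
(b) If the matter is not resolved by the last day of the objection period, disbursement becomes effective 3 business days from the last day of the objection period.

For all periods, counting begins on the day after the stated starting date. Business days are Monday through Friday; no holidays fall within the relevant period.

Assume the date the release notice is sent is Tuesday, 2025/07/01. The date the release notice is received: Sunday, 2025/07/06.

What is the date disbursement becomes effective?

2025/08/15

The last day of the objection period: 42 calendar days after 2025/07/01 is 2025/08/12.
From Tuesday, 2025/08/12, 3 business days (Aug 13, Aug 14, Aug 15, skipping weekends) brings us to Friday, 2025/08/15, which is the date disbursement becomes effective.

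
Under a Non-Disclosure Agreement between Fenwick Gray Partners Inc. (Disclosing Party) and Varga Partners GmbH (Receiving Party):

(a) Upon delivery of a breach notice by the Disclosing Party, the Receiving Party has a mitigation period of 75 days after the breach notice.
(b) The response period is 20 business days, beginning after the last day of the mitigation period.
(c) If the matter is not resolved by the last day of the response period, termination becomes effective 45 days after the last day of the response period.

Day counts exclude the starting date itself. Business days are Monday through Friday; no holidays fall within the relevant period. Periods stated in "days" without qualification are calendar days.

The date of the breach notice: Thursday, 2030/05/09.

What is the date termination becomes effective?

Adding 75 calendar days to 2030/05/09 gives 2030/07/23, which is the last day of the mitigation period.
The last day of the response period: counting 20 business days from Tuesday, 2030/07/23 (Jul 24, Jul 25, Jul 26, Jul 29, …, Aug 16, Aug 19, Aug 20, skipping weekends) reaches Tuesday, 2030/08/20.
The date termination becomes effective: 2030/08/20 + 45 days = 2030/10/04.

2030/10/04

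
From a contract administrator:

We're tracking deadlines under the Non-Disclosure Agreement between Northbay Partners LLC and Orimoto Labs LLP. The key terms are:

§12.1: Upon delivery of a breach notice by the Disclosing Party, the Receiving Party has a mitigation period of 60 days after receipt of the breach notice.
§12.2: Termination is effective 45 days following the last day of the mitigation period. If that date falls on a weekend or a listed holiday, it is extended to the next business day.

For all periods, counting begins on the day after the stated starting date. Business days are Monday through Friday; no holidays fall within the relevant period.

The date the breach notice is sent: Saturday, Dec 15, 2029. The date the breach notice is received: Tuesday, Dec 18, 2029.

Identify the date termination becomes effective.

Apr 2, 2030

The last day of the mitigation period: Dec 18, 2029 + 60 days = Feb 16, 2030.
The date termination becomes effective: Feb 16, 2030 + 45 days = Apr 2, 2030. Apr 2, 2030 is a Tuesday, so no roll-forward applies.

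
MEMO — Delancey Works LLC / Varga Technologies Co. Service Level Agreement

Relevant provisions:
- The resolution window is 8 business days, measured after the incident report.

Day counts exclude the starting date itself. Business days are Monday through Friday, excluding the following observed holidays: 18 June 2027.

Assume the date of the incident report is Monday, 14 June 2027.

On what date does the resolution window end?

25 June 2027

The last day of the resolution window: 8 business days after Monday, 14 June 2027, skipping weekends and the listed holiday on Jun 18 — Jun 15, Jun 16, Jun 17, Jun 21, Jun 22, Jun 23, Jun 24, Jun 25 — lands on Friday, 25 June 2027.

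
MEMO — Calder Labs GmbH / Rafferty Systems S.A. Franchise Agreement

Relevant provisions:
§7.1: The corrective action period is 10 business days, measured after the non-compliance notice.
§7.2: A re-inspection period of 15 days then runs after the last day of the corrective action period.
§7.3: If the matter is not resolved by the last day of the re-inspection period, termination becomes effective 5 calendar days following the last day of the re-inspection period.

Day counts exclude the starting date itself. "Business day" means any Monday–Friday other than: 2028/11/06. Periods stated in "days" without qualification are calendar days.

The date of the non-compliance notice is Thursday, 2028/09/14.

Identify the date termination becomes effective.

From Thursday, 2028/09/14, 10 business days (Sep 15, Sep 18, Sep 19, Sep 20, Sep 21, Sep 22, Sep 25, Sep 26, Sep 27, Sep 28, skipping weekends) brings us to Thursday, 2028/09/28, which is the last day of the corrective action period.
The last day of the re-inspection period: 2028/09/28 + 15 days = 2028/10/13.
The date termination becomes effective: 2028/10/13 + 5 days = 2028/10/18.

2028/10/18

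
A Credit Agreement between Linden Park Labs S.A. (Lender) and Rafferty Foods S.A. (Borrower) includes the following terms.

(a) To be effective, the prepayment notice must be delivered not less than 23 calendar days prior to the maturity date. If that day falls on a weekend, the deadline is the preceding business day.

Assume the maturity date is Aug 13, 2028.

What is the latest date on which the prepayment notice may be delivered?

Jul 21, 2028

Counting back 23 calendar days from Aug 13, 2028 gives Jul 21, 2028. That is a Friday, so no adjustment is needed.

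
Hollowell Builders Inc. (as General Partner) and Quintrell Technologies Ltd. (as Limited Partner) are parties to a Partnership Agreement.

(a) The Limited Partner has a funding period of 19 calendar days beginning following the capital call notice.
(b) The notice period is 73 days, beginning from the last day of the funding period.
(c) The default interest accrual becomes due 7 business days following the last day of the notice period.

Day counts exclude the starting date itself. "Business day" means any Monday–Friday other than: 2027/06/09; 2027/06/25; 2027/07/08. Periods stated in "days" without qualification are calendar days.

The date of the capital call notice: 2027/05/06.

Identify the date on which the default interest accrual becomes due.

2027/08/17

The last day of the funding period: 19 calendar days after 2027/05/06 is 2027/05/25.
Adding 73 calendar days to 2027/05/25 gives 2027/08/06, which is the last day of the notice period.
The date on which the default interest accrual becomes due: 7 business days after Friday, 2027/08/06, skipping weekends — Aug 9, Aug 10, Aug 11, Aug 12, Aug 13, Aug 16, Aug 17 — lands on Tuesday, 2027/08/17.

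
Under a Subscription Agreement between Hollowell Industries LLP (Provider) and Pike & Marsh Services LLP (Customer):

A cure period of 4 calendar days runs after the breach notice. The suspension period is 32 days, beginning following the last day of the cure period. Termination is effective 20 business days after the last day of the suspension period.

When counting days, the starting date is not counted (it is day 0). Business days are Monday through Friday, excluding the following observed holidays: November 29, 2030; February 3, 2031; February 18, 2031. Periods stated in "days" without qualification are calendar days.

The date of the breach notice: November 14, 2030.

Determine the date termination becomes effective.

The last day of the cure period: 4 calendar days after November 14, 2030 is November 18, 2030.
The last day of the suspension period: 32 calendar days after November 18, 2030 is December 20, 2030.
From Friday, December 20, 2030, 20 business days (Dec 23, Dec 24, Dec 25, Dec 26, …, Jan 15, Jan 16, Jan 17, skipping weekends) brings us to Friday, January 17, 2031, which is the date termination becomes effective.

January 17, 2031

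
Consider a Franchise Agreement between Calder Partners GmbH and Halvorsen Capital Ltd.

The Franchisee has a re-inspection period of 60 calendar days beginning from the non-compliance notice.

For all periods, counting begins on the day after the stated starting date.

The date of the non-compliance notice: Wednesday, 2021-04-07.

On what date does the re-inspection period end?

2021-06-06

The last day of the re-inspection period: 60 calendar days after 2021-04-07 is 2021-06-06.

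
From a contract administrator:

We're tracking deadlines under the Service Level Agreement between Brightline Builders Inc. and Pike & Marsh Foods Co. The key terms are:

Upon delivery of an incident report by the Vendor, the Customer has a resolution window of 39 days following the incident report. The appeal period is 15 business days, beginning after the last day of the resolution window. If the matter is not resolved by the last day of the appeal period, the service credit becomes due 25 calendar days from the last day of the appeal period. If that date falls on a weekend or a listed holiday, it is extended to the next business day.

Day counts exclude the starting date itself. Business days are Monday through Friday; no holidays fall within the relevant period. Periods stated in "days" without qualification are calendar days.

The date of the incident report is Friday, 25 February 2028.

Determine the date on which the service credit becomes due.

22 May 2028

The last day of the resolution window: 25 February 2028 + 39 days = 4 April 2028.
From Tuesday, 4 April 2028, 15 business days (Apr 5, Apr 6, Apr 7, Apr 10, …, Apr 21, Apr 24, Apr 25, skipping weekends) brings us to Tuesday, 25 April 2028, which is the last day of the appeal period.
Adding 25 calendar days to 25 April 2028 gives 20 May 2028, which is the date on which the service credit becomes due. That falls on a Saturday, so it rolls to the next business day, Monday, 22 May 2028.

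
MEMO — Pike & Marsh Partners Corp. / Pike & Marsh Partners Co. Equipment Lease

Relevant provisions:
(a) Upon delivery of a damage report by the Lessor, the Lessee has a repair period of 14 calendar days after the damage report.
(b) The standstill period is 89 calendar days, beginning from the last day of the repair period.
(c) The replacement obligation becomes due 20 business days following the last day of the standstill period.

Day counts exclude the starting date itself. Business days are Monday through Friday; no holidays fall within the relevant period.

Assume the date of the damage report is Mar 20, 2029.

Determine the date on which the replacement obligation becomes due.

The last day of the repair period: 14 calendar days after Mar 20, 2029 is Apr 3, 2029.
Adding 89 calendar days to Apr 3, 2029 gives Jul 1, 2029, which is the last day of the standstill period.
From Sunday, Jul 1, 2029, 20 business days (Jul 2, Jul 3, Jul 4, Jul 5, …, Jul 25, Jul 26, Jul 27, skipping weekends) brings us to Friday, Jul 27, 2029, which is the date on which the replacement obligation becomes due.

Jul 27, 2029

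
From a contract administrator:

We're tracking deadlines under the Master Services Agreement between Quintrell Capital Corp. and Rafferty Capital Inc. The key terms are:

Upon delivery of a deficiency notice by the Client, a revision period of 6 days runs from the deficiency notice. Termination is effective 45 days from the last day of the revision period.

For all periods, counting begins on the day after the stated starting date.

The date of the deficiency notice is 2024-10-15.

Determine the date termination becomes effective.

Adding 6 calendar days to 2024-10-15 gives 2024-10-21, which is the last day of the revision period.
The date termination becomes effective: 45 calendar days after 2024-10-21 is 2024-12-05.

2024-12-05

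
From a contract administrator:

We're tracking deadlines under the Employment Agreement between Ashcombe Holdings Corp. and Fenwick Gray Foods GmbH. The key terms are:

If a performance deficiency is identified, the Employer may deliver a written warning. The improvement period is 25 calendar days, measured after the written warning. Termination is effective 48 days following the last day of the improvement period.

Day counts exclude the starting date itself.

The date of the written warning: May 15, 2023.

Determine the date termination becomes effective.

July 27, 2023

The last day of the improvement period: 25 calendar days after May 15, 2023 is June 9, 2023.
Adding 48 calendar days to June 9, 2023 gives July 27, 2023, which is the date termination becomes effective.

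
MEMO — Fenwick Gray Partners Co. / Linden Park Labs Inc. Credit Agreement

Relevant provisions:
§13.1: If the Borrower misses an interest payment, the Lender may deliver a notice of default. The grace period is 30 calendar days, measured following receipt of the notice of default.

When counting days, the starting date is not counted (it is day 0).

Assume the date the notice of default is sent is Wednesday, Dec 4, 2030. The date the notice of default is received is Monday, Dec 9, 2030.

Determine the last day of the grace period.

Jan 8, 2031

The last day of the grace period: 30 calendar days after Dec 9, 2030 is Jan 8, 2031.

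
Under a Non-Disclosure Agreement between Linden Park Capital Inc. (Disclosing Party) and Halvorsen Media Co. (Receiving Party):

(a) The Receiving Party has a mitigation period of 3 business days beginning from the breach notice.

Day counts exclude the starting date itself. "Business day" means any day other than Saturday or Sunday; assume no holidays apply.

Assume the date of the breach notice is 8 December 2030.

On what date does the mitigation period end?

11 December 2030

From Sunday, 8 December 2030, 3 business days (Dec 9, Dec 10, Dec 11, skipping weekends) brings us to Wednesday, 11 December 2030, which is the last day of the mitigation period.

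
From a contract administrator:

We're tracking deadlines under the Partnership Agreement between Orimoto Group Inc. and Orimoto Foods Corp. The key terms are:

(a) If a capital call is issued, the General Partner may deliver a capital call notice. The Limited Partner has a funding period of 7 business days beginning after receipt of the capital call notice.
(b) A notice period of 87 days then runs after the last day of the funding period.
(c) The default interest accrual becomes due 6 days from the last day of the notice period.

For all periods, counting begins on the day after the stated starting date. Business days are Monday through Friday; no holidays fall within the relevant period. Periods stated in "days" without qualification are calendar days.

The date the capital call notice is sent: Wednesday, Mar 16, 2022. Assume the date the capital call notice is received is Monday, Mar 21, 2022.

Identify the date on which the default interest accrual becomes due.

The last day of the funding period: counting 7 business days from Monday, Mar 21, 2022 (Mar 22, Mar 23, Mar 24, Mar 25, Mar 28, Mar 29, Mar 30, skipping weekends) reaches Wednesday, Mar 30, 2022.
Adding 87 calendar days to Mar 30, 2022 gives Jun 25, 2022, which is the last day of the notice period.
The date on which the default interest accrual becomes due: 6 calendar days after Jun 25, 2022 is Jul 1, 2022.

Jul 1, 2022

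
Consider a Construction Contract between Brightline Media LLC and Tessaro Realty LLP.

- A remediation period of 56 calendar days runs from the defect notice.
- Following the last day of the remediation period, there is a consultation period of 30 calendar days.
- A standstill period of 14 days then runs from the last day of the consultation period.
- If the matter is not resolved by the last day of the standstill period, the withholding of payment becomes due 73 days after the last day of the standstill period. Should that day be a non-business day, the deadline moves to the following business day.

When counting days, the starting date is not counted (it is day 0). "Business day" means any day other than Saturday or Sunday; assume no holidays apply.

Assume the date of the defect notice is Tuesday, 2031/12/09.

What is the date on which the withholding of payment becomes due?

The last day of the remediation period: 56 calendar days after 2031/12/09 is 2032/02/03.
Adding 30 calendar days to 2032/02/03 gives 2032/03/04, which is the last day of the consultation period.
The last day of the standstill period: 2032/03/04 + 14 days = 2032/03/18.
The date on which the withholding of payment becomes due: 2032/03/18 + 73 days = 2032/05/30. That falls on a Sunday, so it rolls to the next business day, Monday, 2032/05/31.

2032/05/31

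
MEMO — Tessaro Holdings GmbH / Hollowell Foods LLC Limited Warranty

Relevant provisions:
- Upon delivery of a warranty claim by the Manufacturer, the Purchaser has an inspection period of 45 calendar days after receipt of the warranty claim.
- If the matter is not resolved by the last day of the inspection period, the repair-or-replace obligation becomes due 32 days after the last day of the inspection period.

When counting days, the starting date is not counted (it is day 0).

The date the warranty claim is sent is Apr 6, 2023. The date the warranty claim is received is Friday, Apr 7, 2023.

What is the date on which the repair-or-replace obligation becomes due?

Jun 23, 2023

The last day of the inspection period: 45 calendar days after Apr 7, 2023 is May 22, 2023.
The date on which the repair-or-replace obligation becomes due: May 22, 2023 + 32 days = Jun 23, 2023.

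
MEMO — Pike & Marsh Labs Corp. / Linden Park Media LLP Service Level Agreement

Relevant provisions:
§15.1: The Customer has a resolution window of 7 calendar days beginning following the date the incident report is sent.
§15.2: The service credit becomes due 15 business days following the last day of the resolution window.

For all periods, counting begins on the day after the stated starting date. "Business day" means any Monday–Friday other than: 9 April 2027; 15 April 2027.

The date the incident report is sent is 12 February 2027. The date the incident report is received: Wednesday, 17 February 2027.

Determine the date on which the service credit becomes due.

12 March 2027

Adding 7 calendar days to 12 February 2027 gives 19 February 2027, which is the last day of the resolution window.
The date on which the service credit becomes due: 15 business days after Friday, 19 February 2027, skipping weekends — Feb 22, Feb 23, Feb 24, Feb 25, …, Mar 10, Mar 11, Mar 12 — lands on Friday, 12 March 2027.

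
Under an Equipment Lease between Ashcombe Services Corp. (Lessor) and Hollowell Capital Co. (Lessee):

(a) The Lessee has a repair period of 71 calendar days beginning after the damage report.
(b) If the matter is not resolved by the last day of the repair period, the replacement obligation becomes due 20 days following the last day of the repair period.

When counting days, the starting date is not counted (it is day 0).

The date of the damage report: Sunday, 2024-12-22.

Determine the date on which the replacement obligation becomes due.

The last day of the repair period: 71 calendar days after 2024-12-22 is 2025-03-03.
The date on which the replacement obligation becomes due: 2025-03-03 + 20 days = 2025-03-23.

2025-03-23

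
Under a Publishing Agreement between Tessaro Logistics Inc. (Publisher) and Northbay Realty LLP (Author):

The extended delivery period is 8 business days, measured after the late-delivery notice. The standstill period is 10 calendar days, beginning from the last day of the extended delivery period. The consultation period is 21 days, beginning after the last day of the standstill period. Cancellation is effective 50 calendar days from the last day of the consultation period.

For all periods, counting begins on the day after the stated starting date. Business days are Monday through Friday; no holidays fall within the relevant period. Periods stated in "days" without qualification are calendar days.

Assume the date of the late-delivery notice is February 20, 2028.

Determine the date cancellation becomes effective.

The last day of the extended delivery period: counting 8 business days from Sunday, February 20, 2028 (Feb 21, Feb 22, Feb 23, Feb 24, Feb 25, Feb 28, Feb 29, Mar 1, skipping weekends) reaches Wednesday, March 1, 2028.
The last day of the standstill period: 10 calendar days after March 1, 2028 is March 11, 2028.
Adding 21 calendar days to March 11, 2028 gives April 1, 2028, which is the last day of the consultation period.
Adding 50 calendar days to April 1, 2028 gives May 21, 2028, which is the date cancellation becomes effective.

May 21, 2028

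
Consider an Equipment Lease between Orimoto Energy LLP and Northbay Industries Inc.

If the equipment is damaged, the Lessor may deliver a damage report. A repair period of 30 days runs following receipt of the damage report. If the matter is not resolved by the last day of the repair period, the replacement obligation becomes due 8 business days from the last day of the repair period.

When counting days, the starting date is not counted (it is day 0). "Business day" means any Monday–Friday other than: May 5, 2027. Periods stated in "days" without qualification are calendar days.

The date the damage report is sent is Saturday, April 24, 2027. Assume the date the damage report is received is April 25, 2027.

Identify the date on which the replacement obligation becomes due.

Adding 30 calendar days to April 25, 2027 gives May 25, 2027, which is the last day of the repair period.
The date on which the replacement obligation becomes due: counting 8 business days from Tuesday, May 25, 2027 (May 26, May 27, May 28, May 31, Jun 1, Jun 2, Jun 3, Jun 4, skipping weekends) reaches Friday, June 4, 2027.

June 4, 2027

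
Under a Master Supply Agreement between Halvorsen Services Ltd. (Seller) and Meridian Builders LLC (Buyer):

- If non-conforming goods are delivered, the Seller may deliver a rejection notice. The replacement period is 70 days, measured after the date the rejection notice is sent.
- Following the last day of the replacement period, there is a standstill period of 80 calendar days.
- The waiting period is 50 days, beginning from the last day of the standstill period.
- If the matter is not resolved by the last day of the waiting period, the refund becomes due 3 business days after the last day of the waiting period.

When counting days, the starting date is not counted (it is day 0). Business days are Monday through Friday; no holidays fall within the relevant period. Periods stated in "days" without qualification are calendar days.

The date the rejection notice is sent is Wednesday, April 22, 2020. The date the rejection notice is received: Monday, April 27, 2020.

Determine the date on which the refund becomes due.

November 11, 2020

The last day of the replacement period: April 22, 2020 + 70 days = July 1, 2020.
The last day of the standstill period: July 1, 2020 + 80 days = September 19, 2020.
Adding 50 calendar days to September 19, 2020 gives November 8, 2020, which is the last day of the waiting period.
From Sunday, November 8, 2020, 3 business days (Nov 9, Nov 10, Nov 11, skipping weekends) brings us to Wednesday, November 11, 2020, which is the date on which the refund becomes due.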